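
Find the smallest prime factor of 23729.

61

23729 is odd.
Digit sum 23, not divisible by 3.
Ends in 9: not divisible by 5.
7: 23729 = 7·3389 + 6
11: 23729 = 11·2157 + 2
13: 23729 = 13·1825 + 4
17: 23729 = 17·1395 + 14
19: 23729 = 19·1248 + 17
23: 23729 = 23·1031 + 16
29: 23729 = 29·818 + 7
31: 23729 = 31·765 + 14
37: 23729 = 37·641 + 12
41: 23729 = 41·578 + 31
43: 23729 = 43·551 + 36
47: 23729 = 47·504 + 41
53: 23729 = 53·447 + 38
59: 23729 = 59·402 + 11
61: 23729 = 61·389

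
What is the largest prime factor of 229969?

229969 = 41 · 5609
5609 = 71 · 79
79 is prime.
So 229969 = 41 · 71 · 79; the largest prime factor is 79.

79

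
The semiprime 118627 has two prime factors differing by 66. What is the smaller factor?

Since p = q + 66, we have 118627 = q(q + 66), so q² + 66q − 118627 = 0.
Discriminant: 66² + 4·118627 = 4356 + 474508 = 478864; √478864 = 692.
q = (−66 + 692)/2 = 313, and p = q + 66 = 379.
Check: 313 · 379 = 118627.

313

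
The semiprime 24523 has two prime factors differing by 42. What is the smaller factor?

137

Since p = q + 42, we have 24523 = q(q + 42), so q² + 42q − 24523 = 0.
Discriminant: 42² + 4·24523 = 1764 + 98092 = 99856; √99856 = 316.
q = (−42 + 316)/2 = 137, and p = q + 42 = 179.
Check: 137 · 179 = 24523.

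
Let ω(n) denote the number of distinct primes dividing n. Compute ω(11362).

11362 = 2 · 5681
5681 = 13 · 437
437 = 19 · 23
11362 = 2 · 13 · 19 · 23, which has 4 distinct prime factors.

4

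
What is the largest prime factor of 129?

43

129 = 3 · 43
43 is prime.
So 129 = 3 · 43; the largest prime factor is 43.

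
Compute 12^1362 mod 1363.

12^1 ≡ 12 (mod 1363)
12^2 ≡ 12^2 = 144 ≡ 144 (mod 1363)
12^4 ≡ 144^2 = 20736 ≡ 291 (mod 1363)
12^8 ≡ 291^2 = 84681 ≡ 175 (mod 1363)
12^16 ≡ 175^2 = 30625 ≡ 639 (mod 1363)
12^32 ≡ 639^2 = 408321 ≡ 784 (mod 1363)
12^64 ≡ 784^2 = 614656 ≡ 1306 (mod 1363)
12^128 ≡ 1306^2 = 1705636 ≡ 523 (mod 1363)
12^256 ≡ 523^2 = 273529 ≡ 929 (mod 1363)
12^512 ≡ 929^2 = 863041 ≡ 262 (mod 1363)
12^1024 ≡ 262^2 = 68644 ≡ 494 (mod 1363)
1362 = 1024 + 256 + 64 + 16 + 2 in binary powers of 2.
So 12^1362 ≡ 494 · 929 · 1306 · 639 · 144 ≡ 202 (mod 1363).
Since 202 ≠ 1, base 12 is a Fermat witness: 1363 is composite.

202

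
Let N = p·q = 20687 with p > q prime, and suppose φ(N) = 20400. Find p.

φ(n) = (p−1)(q−1) = n − (p+q) + 1, so p + q = 20687 − 20400 + 1 = 288.
p and q are the roots of t² − 288t + 20687 = 0.
Discriminant: 288² − 4·20687 = 82944 − 82748 = 196; √196 = 14.
q = (288 − 14)/2 = 137, p = (288 + 14)/2 = 151.
Check: 137 · 151 = 20687.

151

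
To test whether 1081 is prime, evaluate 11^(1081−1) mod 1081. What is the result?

581

11^1 ≡ 11 (mod 1081)
11^2 ≡ 11^2 = 121 ≡ 121 (mod 1081)
11^4 ≡ 121^2 = 14641 ≡ 588 (mod 1081)
11^8 ≡ 588^2 = 345744 ≡ 905 (mod 1081)
11^16 ≡ 905^2 = 819025 ≡ 708 (mod 1081)
11^32 ≡ 708^2 = 501264 ≡ 761 (mod 1081)
11^64 ≡ 761^2 = 579121 ≡ 786 (mod 1081)
11^128 ≡ 786^2 = 617796 ≡ 545 (mod 1081)
11^256 ≡ 545^2 = 297025 ≡ 831 (mod 1081)
11^512 ≡ 831^2 = 690561 ≡ 883 (mod 1081)
11^1024 ≡ 883^2 = 779689 ≡ 288 (mod 1081)
1080 = 1024 + 32 + 16 + 8 in binary powers of 2.
So 11^1080 ≡ 288 · 761 · 708 · 905 ≡ 581 (mod 1081).
Since 581 ≠ 1, base 11 is a Fermat witness: 1081 is composite.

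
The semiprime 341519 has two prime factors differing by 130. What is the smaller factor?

Since p = q + 130, we have 341519 = q(q + 130), so q² + 130q − 341519 = 0.
Discriminant: 130² + 4·341519 = 16900 + 1366076 = 1382976; √1382976 = 1176.
q = (−130 + 1176)/2 = 523, and p = q + 130 = 653.
Check: 523 · 653 = 341519.

523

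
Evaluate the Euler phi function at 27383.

27048

Factor: 27383 = 139 · 197.
φ(27383) = (139−1) · (197−1) = 138 · 196 = 27048.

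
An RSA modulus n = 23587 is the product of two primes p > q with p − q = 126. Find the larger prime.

229

Since p = q + 126, we have 23587 = q(q + 126), so q² + 126q − 23587 = 0.
Discriminant: 126² + 4·23587 = 15876 + 94348 = 110224; √110224 = 332.
q = (−126 + 332)/2 = 103, and p = q + 126 = 229.
Check: 103 · 229 = 23587.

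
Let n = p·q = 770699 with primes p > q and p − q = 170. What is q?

Since p = q + 170, we have 770699 = q(q + 170), so q² + 170q − 770699 = 0.
Discriminant: 170² + 4·770699 = 28900 + 3082796 = 3111696; √3111696 = 1764.
q = (−170 + 1764)/2 = 797, and p = q + 170 = 967.
Check: 797 · 967 = 770699.

797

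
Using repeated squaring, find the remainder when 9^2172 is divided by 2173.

9^1 ≡ 9 (mod 2173)
9^2 ≡ 9^2 = 81 ≡ 81 (mod 2173)
9^4 ≡ 81^2 = 6561 ≡ 42 (mod 2173)
9^8 ≡ 42^2 = 1764 ≡ 1764 (mod 2173)
9^16 ≡ 1764^2 = 3111696 ≡ 2133 (mod 2173)
9^32 ≡ 2133^2 = 4549689 ≡ 1600 (mod 2173)
9^64 ≡ 1600^2 = 2560000 ≡ 206 (mod 2173)
9^128 ≡ 206^2 = 42436 ≡ 1149 (mod 2173)
9^256 ≡ 1149^2 = 1320201 ≡ 1190 (mod 2173)
9^512 ≡ 1190^2 = 1416100 ≡ 1477 (mod 2173)
9^1024 ≡ 1477^2 = 2181529 ≡ 2010 (mod 2173)
9^2048 ≡ 2010^2 = 4040100 ≡ 493 (mod 2173)
2172 = 2048 + 64 + 32 + 16 + 8 + 4 in binary powers of 2.
So 9^2172 ≡ 493 · 206 · 1600 · 2133 · 1764 · 42 ≡ 1846 (mod 2173).
Since 1846 ≠ 1, base 9 is a Fermat witness: 2173 is composite.

1846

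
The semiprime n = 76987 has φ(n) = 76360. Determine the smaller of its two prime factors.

φ(n) = (p−1)(q−1) = n − (p+q) + 1, so p + q = 76987 − 76360 + 1 = 628.
p and q are the roots of t² − 628t + 76987 = 0.
Discriminant: 628² − 4·76987 = 394384 − 307948 = 86436; √86436 = 294.
q = (628 − 294)/2 = 167, p = (628 + 294)/2 = 461.
Check: 167 · 461 = 76987.

167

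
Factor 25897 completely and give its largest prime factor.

25897 = 19 · 1363
1363 = 29 · 47
47 is prime.
So 25897 = 19 · 29 · 47; the largest prime factor is 47.

47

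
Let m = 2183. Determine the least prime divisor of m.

2183 is odd.
Digit sum 14, not divisible by 3.
Ends in 3: not divisible by 5.
7: 2183 = 7·311 + 6
11: 2183 = 11·198 + 5
13: 2183 = 13·167 + 12
17: 2183 = 17·128 + 7
19: 2183 = 19·114 + 17
23: 2183 = 23·94 + 21
29: 2183 = 29·75 + 8
31: 2183 = 31·70 + 13
37: 2183 = 37·59

37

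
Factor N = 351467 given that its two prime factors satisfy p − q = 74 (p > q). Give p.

631

Since p = q + 74, we have 351467 = q(q + 74), so q² + 74q − 351467 = 0.
Discriminant: 74² + 4·351467 = 5476 + 1405868 = 1411344; √1411344 = 1188.
q = (−74 + 1188)/2 = 557, and p = q + 74 = 631.
Check: 557 · 631 = 351467.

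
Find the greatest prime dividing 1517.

41

1517 = 37 · 41
41 is prime.
So 1517 = 37 · 41; the largest prime factor is 41.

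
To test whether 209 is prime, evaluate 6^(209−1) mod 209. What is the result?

158

6^1 ≡ 6 (mod 209)
6^2 ≡ 6^2 = 36 ≡ 36 (mod 209)
6^4 ≡ 36^2 = 1296 ≡ 42 (mod 209)
6^8 ≡ 42^2 = 1764 ≡ 92 (mod 209)
6^16 ≡ 92^2 = 8464 ≡ 104 (mod 209)
6^32 ≡ 104^2 = 10816 ≡ 157 (mod 209)
6^64 ≡ 157^2 = 24649 ≡ 196 (mod 209)
6^128 ≡ 196^2 = 38416 ≡ 169 (mod 209)
208 = 128 + 64 + 16 in binary powers of 2.
So 6^208 ≡ 169 · 196 · 104 ≡ 158 (mod 209).
Since 158 ≠ 1, base 6 is a Fermat witness: 209 is composite.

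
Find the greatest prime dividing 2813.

97

2813 = 29 · 97
97 is prime.
So 2813 = 29 · 97; the largest prime factor is 97.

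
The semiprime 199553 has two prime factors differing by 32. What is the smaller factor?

431

Since p = q + 32, we have 199553 = q(q + 32), so q² + 32q − 199553 = 0.
Discriminant: 32² + 4·199553 = 1024 + 798212 = 799236; √799236 = 894.
q = (−32 + 894)/2 = 431, and p = q + 32 = 463.
Check: 431 · 463 = 199553.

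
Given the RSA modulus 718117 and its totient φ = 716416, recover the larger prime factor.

929

φ(n) = (p−1)(q−1) = n − (p+q) + 1, so p + q = 718117 − 716416 + 1 = 1702.
p and q are the roots of t² − 1702t + 718117 = 0.
Discriminant: 1702² − 4·718117 = 2896804 − 2872468 = 24336; √24336 = 156.
q = (1702 − 156)/2 = 773, p = (1702 + 156)/2 = 929.
Check: 773 · 929 = 718117.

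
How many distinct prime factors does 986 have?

986 = 2 · 493
493 = 17 · 29
986 = 2 · 17 · 29, which has 3 distinct prime factors.

3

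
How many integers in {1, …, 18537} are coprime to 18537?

11952

Factor: 18537 = 3 · 37 · 167.
φ(18537) = (3−1) · (37−1) · (167−1) = 2 · 36 · 166 = 11952.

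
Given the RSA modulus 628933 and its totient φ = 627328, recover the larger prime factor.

929

φ(n) = (p−1)(q−1) = n − (p+q) + 1, so p + q = 628933 − 627328 + 1 = 1606.
p and q are the roots of t² − 1606t + 628933 = 0.
Discriminant: 1606² − 4·628933 = 2579236 − 2515732 = 63504; √63504 = 252.
q = (1606 − 252)/2 = 677, p = (1606 + 252)/2 = 929.
Check: 677 · 929 = 628933.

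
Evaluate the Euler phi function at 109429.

99840

Factor: 109429 = 17 · 41 · 157.
φ(109429) = (17−1) · (41−1) · (157−1) = 16 · 40 · 156 = 99840.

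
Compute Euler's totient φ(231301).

Factor: 231301 = 7 · 173 · 191.
φ(231301) = (7−1) · (173−1) · (191−1) = 6 · 172 · 190 = 196080.

196080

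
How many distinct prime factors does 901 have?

2

901 = 17 · 53
901 = 17 · 53, which has 2 distinct prime factors.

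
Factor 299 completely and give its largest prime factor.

23

299 = 13 · 23
23 is prime.
So 299 = 13 · 23; the largest prime factor is 23.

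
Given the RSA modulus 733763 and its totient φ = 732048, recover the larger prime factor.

907

φ(n) = (p−1)(q−1) = n − (p+q) + 1, so p + q = 733763 − 732048 + 1 = 1716.
p and q are the roots of t² − 1716t + 733763 = 0.
Discriminant: 1716² − 4·733763 = 2944656 − 2935052 = 9604; √9604 = 98.
q = (1716 − 98)/2 = 809, p = (1716 + 98)/2 = 907.
Check: 809 · 907 = 733763.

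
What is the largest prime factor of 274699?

274699 = 53 · 5183
5183 = 71 · 73
73 is prime.
So 274699 = 53 · 71 · 73; the largest prime factor is 73.

73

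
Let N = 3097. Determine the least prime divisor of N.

19

3097 is odd.
Digit sum 19, not divisible by 3.
Ends in 7: not divisible by 5.
7: 3097 = 7·442 + 3
11: 3097 = 11·281 + 6
13: 3097 = 13·238 + 3
17: 3097 = 17·182 + 3
19: 3097 = 19·163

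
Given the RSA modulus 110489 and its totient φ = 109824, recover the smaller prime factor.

φ(n) = (p−1)(q−1) = n − (p+q) + 1, so p + q = 110489 − 109824 + 1 = 666.
p and q are the roots of t² − 666t + 110489 = 0.
Discriminant: 666² − 4·110489 = 443556 − 441956 = 1600; √1600 = 40.
q = (666 − 40)/2 = 313, p = (666 + 40)/2 = 353.
Check: 313 · 353 = 110489.

313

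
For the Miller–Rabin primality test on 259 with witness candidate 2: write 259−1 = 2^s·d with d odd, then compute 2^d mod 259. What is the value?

259 − 1 = 258 = 2^1 · 129, so d = 129.
2^1 ≡ 2 (mod 259)
2^2 ≡ 2^2 = 4 ≡ 4 (mod 259)
2^4 ≡ 4^2 = 16 ≡ 16 (mod 259)
2^8 ≡ 16^2 = 256 ≡ 256 (mod 259)
2^16 ≡ 256^2 = 65536 ≡ 9 (mod 259)
2^32 ≡ 9^2 = 81 ≡ 81 (mod 259)
2^64 ≡ 81^2 = 6561 ≡ 86 (mod 259)
2^128 ≡ 86^2 = 7396 ≡ 144 (mod 259)
129 = 128 + 1 in binary powers of 2.
So 2^129 ≡ 144 · 2 ≡ 29 (mod 259).
Squaring chain: 29; never reaches −1, so base 2 is a Miller–Rabin witness that 259 is composite.

29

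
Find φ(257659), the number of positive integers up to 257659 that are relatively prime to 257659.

Factor: 257659 = 19 · 71 · 191.
φ(257659) = (19−1) · (71−1) · (191−1) = 18 · 70 · 190 = 239400.

239400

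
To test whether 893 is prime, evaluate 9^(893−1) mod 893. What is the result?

9^1 ≡ 9 (mod 893)
9^2 ≡ 9^2 = 81 ≡ 81 (mod 893)
9^4 ≡ 81^2 = 6561 ≡ 310 (mod 893)
9^8 ≡ 310^2 = 96100 ≡ 549 (mod 893)
9^16 ≡ 549^2 = 301401 ≡ 460 (mod 893)
9^32 ≡ 460^2 = 211600 ≡ 852 (mod 893)
9^64 ≡ 852^2 = 725904 ≡ 788 (mod 893)
9^128 ≡ 788^2 = 620944 ≡ 309 (mod 893)
9^256 ≡ 309^2 = 95481 ≡ 823 (mod 893)
9^512 ≡ 823^2 = 677329 ≡ 435 (mod 893)
892 = 512 + 256 + 64 + 32 + 16 + 8 + 4 in binary powers of 2.
So 9^892 ≡ 435 · 823 · 788 · 852 · 460 · 549 · 310 ≡ 788 (mod 893).
Since 788 ≠ 1, base 9 is a Fermat witness: 893 is composite.

788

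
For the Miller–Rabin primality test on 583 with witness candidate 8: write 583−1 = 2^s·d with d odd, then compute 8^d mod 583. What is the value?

583 − 1 = 582 = 2^1 · 291, so d = 291.
8^1 ≡ 8 (mod 583)
8^2 ≡ 8^2 = 64 ≡ 64 (mod 583)
8^4 ≡ 64^2 = 4096 ≡ 15 (mod 583)
8^8 ≡ 15^2 = 225 ≡ 225 (mod 583)
8^16 ≡ 225^2 = 50625 ≡ 487 (mod 583)
8^32 ≡ 487^2 = 237169 ≡ 471 (mod 583)
8^64 ≡ 471^2 = 221841 ≡ 301 (mod 583)
8^128 ≡ 301^2 = 90601 ≡ 236 (mod 583)
8^256 ≡ 236^2 = 55696 ≡ 311 (mod 583)
291 = 256 + 32 + 2 + 1 in binary powers of 2.
So 8^291 ≡ 311 · 471 · 64 · 8 ≡ 569 (mod 583).
Squaring chain: 569; never reaches −1, so base 8 is a Miller–Rabin witness that 583 is composite.

569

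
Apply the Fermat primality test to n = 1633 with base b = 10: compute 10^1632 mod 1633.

10^1 ≡ 10 (mod 1633)
10^2 ≡ 10^2 = 100 ≡ 100 (mod 1633)
10^4 ≡ 100^2 = 10000 ≡ 202 (mod 1633)
10^8 ≡ 202^2 = 40804 ≡ 1612 (mod 1633)
10^16 ≡ 1612^2 = 2598544 ≡ 441 (mod 1633)
10^32 ≡ 441^2 = 194481 ≡ 154 (mod 1633)
10^64 ≡ 154^2 = 23716 ≡ 854 (mod 1633)
10^128 ≡ 854^2 = 729316 ≡ 998 (mod 1633)
10^256 ≡ 998^2 = 996004 ≡ 1507 (mod 1633)
10^512 ≡ 1507^2 = 2271049 ≡ 1179 (mod 1633)
10^1024 ≡ 1179^2 = 1390041 ≡ 358 (mod 1633)
1632 = 1024 + 512 + 64 + 32 in binary powers of 2.
So 10^1632 ≡ 358 · 1179 · 854 · 154 ≡ 1605 (mod 1633).
Since 1605 ≠ 1, base 10 is a Fermat witness: 1633 is composite.

1605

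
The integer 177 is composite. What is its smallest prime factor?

177 is odd.
Digit sum 15, divisible by 3.

3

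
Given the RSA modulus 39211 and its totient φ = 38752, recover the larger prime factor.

φ(n) = (p−1)(q−1) = n − (p+q) + 1, so p + q = 39211 − 38752 + 1 = 460.
p and q are the roots of t² − 460t + 39211 = 0.
Discriminant: 460² − 4·39211 = 211600 − 156844 = 54756; √54756 = 234.
q = (460 − 234)/2 = 113, p = (460 + 234)/2 = 347.
Check: 113 · 347 = 39211.

347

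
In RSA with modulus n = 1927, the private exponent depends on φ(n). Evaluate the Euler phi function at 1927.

Factor: 1927 = 41 · 47.
φ(1927) = (41−1) · (47−1) = 40 · 46 = 1840.

1840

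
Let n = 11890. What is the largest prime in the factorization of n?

41

11890 = 2 · 5945
5945 = 5 · 1189
1189 = 29 · 41
41 is prime.
So 11890 = 2 · 5 · 29 · 41; the largest prime factor is 41.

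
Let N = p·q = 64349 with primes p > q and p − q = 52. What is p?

281

Since p = q + 52, we have 64349 = q(q + 52), so q² + 52q − 64349 = 0.
Discriminant: 52² + 4·64349 = 2704 + 257396 = 260100; √260100 = 510.
q = (−52 + 510)/2 = 229, and p = q + 52 = 281.
Check: 229 · 281 = 64349.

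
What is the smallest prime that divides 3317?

3317 is odd.
Digit sum 14, not divisible by 3.
Ends in 7: not divisible by 5.
7: 3317 = 7·473 + 6
11: 3317 = 11·301 + 6
13: 3317 = 13·255 + 2
17: 3317 = 17·195 + 2
19: 3317 = 19·174 + 11
23: 3317 = 23·144 + 5
29: 3317 = 29·114 + 11
31: 3317 = 31·107

31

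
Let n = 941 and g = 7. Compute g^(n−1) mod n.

1

7^1 ≡ 7 (mod 941)
7^2 ≡ 7^2 = 49 ≡ 49 (mod 941)
7^4 ≡ 49^2 = 2401 ≡ 519 (mod 941)
7^8 ≡ 519^2 = 269361 ≡ 235 (mod 941)
7^16 ≡ 235^2 = 55225 ≡ 647 (mod 941)
7^32 ≡ 647^2 = 418609 ≡ 805 (mod 941)
7^64 ≡ 805^2 = 648025 ≡ 617 (mod 941)
7^128 ≡ 617^2 = 380689 ≡ 525 (mod 941)
7^256 ≡ 525^2 = 275625 ≡ 853 (mod 941)
7^512 ≡ 853^2 = 727609 ≡ 216 (mod 941)
940 = 512 + 256 + 128 + 32 + 8 + 4 in binary powers of 2.
So 7^940 ≡ 216 · 853 · 525 · 805 · 235 · 519 ≡ 1 (mod 941).
Since the result is 1, base 7 gives no evidence that 941 is composite.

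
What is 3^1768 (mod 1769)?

3^1 ≡ 3 (mod 1769)
3^2 ≡ 3^2 = 9 ≡ 9 (mod 1769)
3^4 ≡ 9^2 = 81 ≡ 81 (mod 1769)
3^8 ≡ 81^2 = 6561 ≡ 1254 (mod 1769)
3^16 ≡ 1254^2 = 1572516 ≡ 1644 (mod 1769)
3^32 ≡ 1644^2 = 2702736 ≡ 1473 (mod 1769)
3^64 ≡ 1473^2 = 2169729 ≡ 935 (mod 1769)
3^128 ≡ 935^2 = 874225 ≡ 339 (mod 1769)
3^256 ≡ 339^2 = 114921 ≡ 1705 (mod 1769)
3^512 ≡ 1705^2 = 2907025 ≡ 558 (mod 1769)
3^1024 ≡ 558^2 = 311364 ≡ 20 (mod 1769)
1768 = 1024 + 512 + 128 + 64 + 32 + 8 in binary powers of 2.
So 3^1768 ≡ 20 · 558 · 339 · 935 · 1473 · 1254 ≡ 400 (mod 1769).
Since 400 ≠ 1, base 3 is a Fermat witness: 1769 is composite.

400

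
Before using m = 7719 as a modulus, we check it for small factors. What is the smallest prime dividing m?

3

7719 is odd.
Digit sum 24, divisible by 3.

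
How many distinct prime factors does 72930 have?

6

72930 = 2 · 36465
36465 = 3 · 12155
12155 = 5 · 2431
2431 = 11 · 221
221 = 13 · 17
72930 = 2 · 3 · 5 · 11 · 13 · 17, which has 6 distinct prime factors.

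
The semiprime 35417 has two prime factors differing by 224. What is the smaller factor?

Since p = q + 224, we have 35417 = q(q + 224), so q² + 224q − 35417 = 0.
Discriminant: 224² + 4·35417 = 50176 + 141668 = 191844; √191844 = 438.
q = (−224 + 438)/2 = 107, and p = q + 224 = 331.
Check: 107 · 331 = 35417.

107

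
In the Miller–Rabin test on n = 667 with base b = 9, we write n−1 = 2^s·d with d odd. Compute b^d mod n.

660

667 − 1 = 666 = 2^1 · 333, so d = 333.
9^1 ≡ 9 (mod 667)
9^2 ≡ 9^2 = 81 ≡ 81 (mod 667)
9^4 ≡ 81^2 = 6561 ≡ 558 (mod 667)
9^8 ≡ 558^2 = 311364 ≡ 542 (mod 667)
9^16 ≡ 542^2 = 293764 ≡ 284 (mod 667)
9^32 ≡ 284^2 = 80656 ≡ 616 (mod 667)
9^64 ≡ 616^2 = 379456 ≡ 600 (mod 667)
9^128 ≡ 600^2 = 360000 ≡ 487 (mod 667)
9^256 ≡ 487^2 = 237169 ≡ 384 (mod 667)
333 = 256 + 64 + 8 + 4 + 1 in binary powers of 2.
So 9^333 ≡ 384 · 600 · 542 · 558 · 9 ≡ 660 (mod 667).
Squaring chain: 660; never reaches −1, so base 9 is a Miller–Rabin witness that 667 is composite.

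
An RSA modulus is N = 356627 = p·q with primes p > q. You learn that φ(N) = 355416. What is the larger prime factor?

φ(n) = (p−1)(q−1) = n − (p+q) + 1, so p + q = 356627 − 355416 + 1 = 1212.
p and q are the roots of t² − 1212t + 356627 = 0.
Discriminant: 1212² − 4·356627 = 1468944 − 1426508 = 42436; √42436 = 206.
q = (1212 − 206)/2 = 503, p = (1212 + 206)/2 = 709.
Check: 503 · 709 = 356627.

709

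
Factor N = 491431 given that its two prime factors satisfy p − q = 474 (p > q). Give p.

Since p = q + 474, we have 491431 = q(q + 474), so q² + 474q − 491431 = 0.
Discriminant: 474² + 4·491431 = 224676 + 1965724 = 2190400; √2190400 = 1480.
q = (−474 + 1480)/2 = 503, and p = q + 474 = 977.
Check: 503 · 977 = 491431.

977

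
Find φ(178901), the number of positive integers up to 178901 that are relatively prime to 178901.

Factor: 178901 = 29 · 31 · 199.
φ(178901) = (29−1) · (31−1) · (199−1) = 28 · 30 · 198 = 166320.

166320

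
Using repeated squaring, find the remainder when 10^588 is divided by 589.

10^1 ≡ 10 (mod 589)
10^2 ≡ 10^2 = 100 ≡ 100 (mod 589)
10^4 ≡ 100^2 = 10000 ≡ 576 (mod 589)
10^8 ≡ 576^2 = 331776 ≡ 169 (mod 589)
10^16 ≡ 169^2 = 28561 ≡ 289 (mod 589)
10^32 ≡ 289^2 = 83521 ≡ 472 (mod 589)
10^64 ≡ 472^2 = 222784 ≡ 142 (mod 589)
10^128 ≡ 142^2 = 20164 ≡ 138 (mod 589)
10^256 ≡ 138^2 = 19044 ≡ 196 (mod 589)
10^512 ≡ 196^2 = 38416 ≡ 131 (mod 589)
588 = 512 + 64 + 8 + 4 in binary powers of 2.
So 10^588 ≡ 131 · 142 · 169 · 576 ≡ 349 (mod 589).
Since 349 ≠ 1, base 10 is a Fermat witness: 589 is composite.

349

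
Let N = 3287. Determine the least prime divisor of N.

3287 is odd.
Digit sum 20, not divisible by 3.
Ends in 7: not divisible by 5.
7: 3287 = 7·469 + 4
11: 3287 = 11·298 + 9
13: 3287 = 13·252 + 11
17: 3287 = 17·193 + 6
19: 3287 = 19·173

19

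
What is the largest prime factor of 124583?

124583 = 19 · 6557
6557 = 79 · 83
83 is prime.
So 124583 = 19 · 79 · 83; the largest prime factor is 83.

83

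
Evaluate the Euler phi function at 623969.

Factor: 623969 = 53 · 61 · 193.
φ(623969) = (53−1) · (61−1) · (193−1) = 52 · 60 · 192 = 599040.

599040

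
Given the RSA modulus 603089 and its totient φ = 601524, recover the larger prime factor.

883

φ(n) = (p−1)(q−1) = n − (p+q) + 1, so p + q = 603089 − 601524 + 1 = 1566.
p and q are the roots of t² − 1566t + 603089 = 0.
Discriminant: 1566² − 4·603089 = 2452356 − 2412356 = 40000; √40000 = 200.
q = (1566 − 200)/2 = 683, p = (1566 + 200)/2 = 883.
Check: 683 · 883 = 603089.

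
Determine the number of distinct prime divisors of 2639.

2639 = 7 · 377
377 = 13 · 29
2639 = 7 · 13 · 29, which has 3 distinct prime factors.

3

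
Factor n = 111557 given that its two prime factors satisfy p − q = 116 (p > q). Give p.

397

Since p = q + 116, we have 111557 = q(q + 116), so q² + 116q − 111557 = 0.
Discriminant: 116² + 4·111557 = 13456 + 446228 = 459684; √459684 = 678.
q = (−116 + 678)/2 = 281, and p = q + 116 = 397.
Check: 281 · 397 = 111557.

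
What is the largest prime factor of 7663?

97

7663 = 79 · 97
97 is prime.
So 7663 = 79 · 97; the largest prime factor is 97.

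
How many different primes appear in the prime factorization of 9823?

3

9823 = 11 · 893
893 = 19 · 47
9823 = 11 · 19 · 47, which has 3 distinct prime factors.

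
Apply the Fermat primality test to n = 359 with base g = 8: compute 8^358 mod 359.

8^1 ≡ 8 (mod 359)
8^2 ≡ 8^2 = 64 ≡ 64 (mod 359)
8^4 ≡ 64^2 = 4096 ≡ 147 (mod 359)
8^8 ≡ 147^2 = 21609 ≡ 69 (mod 359)
8^16 ≡ 69^2 = 4761 ≡ 94 (mod 359)
8^32 ≡ 94^2 = 8836 ≡ 220 (mod 359)
8^64 ≡ 220^2 = 48400 ≡ 294 (mod 359)
8^128 ≡ 294^2 = 86436 ≡ 276 (mod 359)
8^256 ≡ 276^2 = 76176 ≡ 68 (mod 359)
358 = 256 + 64 + 32 + 4 + 2 in binary powers of 2.
So 8^358 ≡ 68 · 294 · 220 · 147 · 64 ≡ 1 (mod 359).
Since the result is 1, base 8 gives no evidence that 359 is composite.

1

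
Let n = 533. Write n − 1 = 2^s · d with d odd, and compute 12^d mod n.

259

533 − 1 = 532 = 2^2 · 133, so d = 133.
12^1 ≡ 12 (mod 533)
12^2 ≡ 12^2 = 144 ≡ 144 (mod 533)
12^4 ≡ 144^2 = 20736 ≡ 482 (mod 533)
12^8 ≡ 482^2 = 232324 ≡ 469 (mod 533)
12^16 ≡ 469^2 = 219961 ≡ 365 (mod 533)
12^32 ≡ 365^2 = 133225 ≡ 508 (mod 533)
12^64 ≡ 508^2 = 258064 ≡ 92 (mod 533)
12^128 ≡ 92^2 = 8464 ≡ 469 (mod 533)
133 = 128 + 4 + 1 in binary powers of 2.
So 12^133 ≡ 469 · 482 · 12 ≡ 259 (mod 533).
Squaring chain: 259 → 456; never reaches −1, so base 12 is a Miller–Rabin witness that 533 is composite.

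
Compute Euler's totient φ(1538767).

1495872

Factor: 1538767 = 73 · 107 · 197.
φ(1538767) = (73−1) · (107−1) · (197−1) = 72 · 106 · 196 = 1495872.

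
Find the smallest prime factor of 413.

7

413 is odd.
Digit sum 8, not divisible by 3.
Ends in 3: not divisible by 5.
7: 413 = 7·59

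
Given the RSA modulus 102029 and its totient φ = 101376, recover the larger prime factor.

φ(n) = (p−1)(q−1) = n − (p+q) + 1, so p + q = 102029 − 101376 + 1 = 654.
p and q are the roots of t² − 654t + 102029 = 0.
Discriminant: 654² − 4·102029 = 427716 − 408116 = 19600; √19600 = 140.
q = (654 − 140)/2 = 257, p = (654 + 140)/2 = 397.
Check: 257 · 397 = 102029.

397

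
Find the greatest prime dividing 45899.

45899 = 7 · 6557
6557 = 79 · 83
83 is prime.
So 45899 = 7 · 79 · 83; the largest prime factor is 83.

83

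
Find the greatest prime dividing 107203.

107203 = 23 · 4661
4661 = 59 · 79
79 is prime.
So 107203 = 23 · 59 · 79; the largest prime factor is 79.

79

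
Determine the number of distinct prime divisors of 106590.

106590 = 2 · 53295
53295 = 3 · 17765
17765 = 5 · 3553
3553 = 11 · 323
323 = 17 · 19
106590 = 2 · 3 · 5 · 11 · 17 · 19, which has 6 distinct prime factors.

6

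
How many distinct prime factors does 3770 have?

3770 = 2 · 1885
1885 = 5 · 377
377 = 13 · 29
3770 = 2 · 5 · 13 · 29, which has 4 distinct prime factors.

4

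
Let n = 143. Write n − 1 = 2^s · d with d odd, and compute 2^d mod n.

143 − 1 = 142 = 2^1 · 71, so d = 71.
2^1 ≡ 2 (mod 143)
2^2 ≡ 2^2 = 4 ≡ 4 (mod 143)
2^4 ≡ 4^2 = 16 ≡ 16 (mod 143)
2^8 ≡ 16^2 = 256 ≡ 113 (mod 143)
2^16 ≡ 113^2 = 12769 ≡ 42 (mod 143)
2^32 ≡ 42^2 = 1764 ≡ 48 (mod 143)
2^64 ≡ 48^2 = 2304 ≡ 16 (mod 143)
71 = 64 + 4 + 2 + 1 in binary powers of 2.
So 2^71 ≡ 16 · 16 · 4 · 2 ≡ 46 (mod 143).
Squaring chain: 46; never reaches −1, so base 2 is a Miller–Rabin witness that 143 is composite.

46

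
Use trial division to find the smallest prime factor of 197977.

13

197977 is odd.
Digit sum 40, not divisible by 3.
Ends in 7: not divisible by 5.
7: 197977 = 7·28282 + 3
11: 197977 = 11·17997 + 10
13: 197977 = 13·15229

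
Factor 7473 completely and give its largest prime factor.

53

7473 = 3 · 2491
2491 = 47 · 53
53 is prime.
So 7473 = 3 · 47 · 53; the largest prime factor is 53.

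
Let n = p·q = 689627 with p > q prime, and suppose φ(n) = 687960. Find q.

φ(n) = (p−1)(q−1) = n − (p+q) + 1, so p + q = 689627 − 687960 + 1 = 1668.
p and q are the roots of t² − 1668t + 689627 = 0.
Discriminant: 1668² − 4·689627 = 2782224 − 2758508 = 23716; √23716 = 154.
q = (1668 − 154)/2 = 757, p = (1668 + 154)/2 = 911.
Check: 757 · 911 = 689627.

757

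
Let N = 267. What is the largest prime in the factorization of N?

89

267 = 3 · 89
89 is prime.
So 267 = 3 · 89; the largest prime factor is 89.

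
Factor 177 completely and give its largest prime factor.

59

177 = 3 · 59
59 is prime.
So 177 = 3 · 59; the largest prime factor is 59.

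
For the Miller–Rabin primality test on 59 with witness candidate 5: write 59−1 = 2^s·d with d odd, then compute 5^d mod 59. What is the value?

1

59 − 1 = 58 = 2^1 · 29, so d = 29.
5^1 ≡ 5 (mod 59)
5^2 ≡ 5^2 = 25 ≡ 25 (mod 59)
5^4 ≡ 25^2 = 625 ≡ 35 (mod 59)
5^8 ≡ 35^2 = 1225 ≡ 45 (mod 59)
5^16 ≡ 45^2 = 2025 ≡ 19 (mod 59)
29 = 16 + 8 + 4 + 1 in binary powers of 2.
So 5^29 ≡ 19 · 45 · 35 · 5 ≡ 1 (mod 59).
Since 5^d ≡ 1 (mod 59), base 5 does not prove 59 composite.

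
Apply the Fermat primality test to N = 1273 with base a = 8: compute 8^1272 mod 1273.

685

8^1 ≡ 8 (mod 1273)
8^2 ≡ 8^2 = 64 ≡ 64 (mod 1273)
8^4 ≡ 64^2 = 4096 ≡ 277 (mod 1273)
8^8 ≡ 277^2 = 76729 ≡ 349 (mod 1273)
8^16 ≡ 349^2 = 121801 ≡ 866 (mod 1273)
8^32 ≡ 866^2 = 749956 ≡ 159 (mod 1273)
8^64 ≡ 159^2 = 25281 ≡ 1094 (mod 1273)
8^128 ≡ 1094^2 = 1196836 ≡ 216 (mod 1273)
8^256 ≡ 216^2 = 46656 ≡ 828 (mod 1273)
8^512 ≡ 828^2 = 685584 ≡ 710 (mod 1273)
8^1024 ≡ 710^2 = 504100 ≡ 1265 (mod 1273)
1272 = 1024 + 128 + 64 + 32 + 16 + 8 in binary powers of 2.
So 8^1272 ≡ 1265 · 216 · 1094 · 159 · 866 · 349 ≡ 685 (mod 1273).
Since 685 ≠ 1, base 8 is a Fermat witness: 1273 is composite.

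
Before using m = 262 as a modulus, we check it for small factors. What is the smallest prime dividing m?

262 is even: 2 divides it.

2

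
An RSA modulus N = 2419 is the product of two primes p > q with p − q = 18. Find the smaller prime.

41

Since p = q + 18, we have 2419 = q(q + 18), so q² + 18q − 2419 = 0.
Discriminant: 18² + 4·2419 = 324 + 9676 = 10000; √10000 = 100.
q = (−18 + 100)/2 = 41, and p = q + 18 = 59.
Check: 41 · 59 = 2419.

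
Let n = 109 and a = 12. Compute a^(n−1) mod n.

12^1 ≡ 12 (mod 109)
12^2 ≡ 12^2 = 144 ≡ 35 (mod 109)
12^4 ≡ 35^2 = 1225 ≡ 26 (mod 109)
12^8 ≡ 26^2 = 676 ≡ 22 (mod 109)
12^16 ≡ 22^2 = 484 ≡ 48 (mod 109)
12^32 ≡ 48^2 = 2304 ≡ 15 (mod 109)
12^64 ≡ 15^2 = 225 ≡ 7 (mod 109)
108 = 64 + 32 + 8 + 4 in binary powers of 2.
So 12^108 ≡ 7 · 15 · 22 · 26 ≡ 1 (mod 109).
Since the result is 1, base 12 gives no evidence that 109 is composite.

1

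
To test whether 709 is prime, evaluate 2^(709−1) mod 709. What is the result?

1

2^1 ≡ 2 (mod 709)
2^2 ≡ 2^2 = 4 ≡ 4 (mod 709)
2^4 ≡ 4^2 = 16 ≡ 16 (mod 709)
2^8 ≡ 16^2 = 256 ≡ 256 (mod 709)
2^16 ≡ 256^2 = 65536 ≡ 308 (mod 709)
2^32 ≡ 308^2 = 94864 ≡ 567 (mod 709)
2^64 ≡ 567^2 = 321489 ≡ 312 (mod 709)
2^128 ≡ 312^2 = 97344 ≡ 211 (mod 709)
2^256 ≡ 211^2 = 44521 ≡ 563 (mod 709)
2^512 ≡ 563^2 = 316969 ≡ 46 (mod 709)
708 = 512 + 128 + 64 + 4 in binary powers of 2.
So 2^708 ≡ 46 · 211 · 312 · 16 ≡ 1 (mod 709).
Since the result is 1, base 2 gives no evidence that 709 is composite.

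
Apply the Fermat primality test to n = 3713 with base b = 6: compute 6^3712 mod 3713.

6^1 ≡ 6 (mod 3713)
6^2 ≡ 6^2 = 36 ≡ 36 (mod 3713)
6^4 ≡ 36^2 = 1296 ≡ 1296 (mod 3713)
6^8 ≡ 1296^2 = 1679616 ≡ 1340 (mod 3713)
6^16 ≡ 1340^2 = 1795600 ≡ 2221 (mod 3713)
6^32 ≡ 2221^2 = 4932841 ≡ 1977 (mod 3713)
6^64 ≡ 1977^2 = 3908529 ≡ 2453 (mod 3713)
6^128 ≡ 2453^2 = 6017209 ≡ 2149 (mod 3713)
6^256 ≡ 2149^2 = 4618201 ≡ 2942 (mod 3713)
6^512 ≡ 2942^2 = 8655364 ≡ 361 (mod 3713)
6^1024 ≡ 361^2 = 130321 ≡ 366 (mod 3713)
6^2048 ≡ 366^2 = 133956 ≡ 288 (mod 3713)
3712 = 2048 + 1024 + 512 + 128 in binary powers of 2.
So 6^3712 ≡ 288 · 366 · 361 · 2149 ≡ 1225 (mod 3713).
Since 1225 ≠ 1, base 6 is a Fermat witness: 3713 is composite.

1225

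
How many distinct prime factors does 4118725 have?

4118725 = 5^2 · 164749
164749 = 13 · 12673
12673 = 19 · 667
667 = 23 · 29
4118725 = 5^2 · 13 · 19 · 23 · 29, which has 5 distinct prime factors.

5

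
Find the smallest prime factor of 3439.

19

3439 is odd.
Digit sum 19, not divisible by 3.
Ends in 9: not divisible by 5.
7: 3439 = 7·491 + 2
11: 3439 = 11·312 + 7
13: 3439 = 13·264 + 7
17: 3439 = 17·202 + 5
19: 3439 = 19·181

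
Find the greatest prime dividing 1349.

71

1349 = 19 · 71
71 is prime.
So 1349 = 19 · 71; the largest prime factor is 71.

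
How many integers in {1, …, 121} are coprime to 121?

110

Factor: 121 = 11^2.
φ(121) = 11^1·(11−1) = 110.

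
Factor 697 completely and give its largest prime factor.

41

697 = 17 · 41
41 is prime.
So 697 = 17 · 41; the largest prime factor is 41.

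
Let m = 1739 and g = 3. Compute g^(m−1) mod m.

1070

3^1 ≡ 3 (mod 1739)
3^2 ≡ 3^2 = 9 ≡ 9 (mod 1739)
3^4 ≡ 9^2 = 81 ≡ 81 (mod 1739)
3^8 ≡ 81^2 = 6561 ≡ 1344 (mod 1739)
3^16 ≡ 1344^2 = 1806336 ≡ 1254 (mod 1739)
3^32 ≡ 1254^2 = 1572516 ≡ 460 (mod 1739)
3^64 ≡ 460^2 = 211600 ≡ 1181 (mod 1739)
3^128 ≡ 1181^2 = 1394761 ≡ 83 (mod 1739)
3^256 ≡ 83^2 = 6889 ≡ 1672 (mod 1739)
3^512 ≡ 1672^2 = 2795584 ≡ 1011 (mod 1739)
3^1024 ≡ 1011^2 = 1022121 ≡ 1328 (mod 1739)
1738 = 1024 + 512 + 128 + 64 + 8 + 2 in binary powers of 2.
So 3^1738 ≡ 1328 · 1011 · 83 · 1181 · 1344 · 9 ≡ 1070 (mod 1739).
Since 1070 ≠ 1, base 3 is a Fermat witness: 1739 is composite.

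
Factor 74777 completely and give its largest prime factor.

47

74777 = 37 · 2021
2021 = 43 · 47
47 is prime.
So 74777 = 37 · 43 · 47; the largest prime factor is 47.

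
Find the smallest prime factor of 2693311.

31

2693311 is odd.
Digit sum 25, not divisible by 3.
Ends in 1: not divisible by 5.
7: 2693311 = 7·384758 + 5
11: 2693311 = 11·244846 + 5
13: 2693311 = 13·207177 + 10
17: 2693311 = 17·158430 + 1
19: 2693311 = 19·141753 + 4
23: 2693311 = 23·117100 + 11
29: 2693311 = 29·92872 + 23
31: 2693311 = 31·86881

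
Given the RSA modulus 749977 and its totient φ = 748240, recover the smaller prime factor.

φ(n) = (p−1)(q−1) = n − (p+q) + 1, so p + q = 749977 − 748240 + 1 = 1738.
p and q are the roots of t² − 1738t + 749977 = 0.
Discriminant: 1738² − 4·749977 = 3020644 − 2999908 = 20736; √20736 = 144.
q = (1738 − 144)/2 = 797, p = (1738 + 144)/2 = 941.
Check: 797 · 941 = 749977.

797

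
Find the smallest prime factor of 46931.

46931 is odd.
Digit sum 23, not divisible by 3.
Ends in 1: not divisible by 5.
7: 46931 = 7·6704 + 3
11: 46931 = 11·4266 + 5
13: 46931 = 13·3610 + 1
17: 46931 = 17·2760 + 11
19: 46931 = 19·2470 + 1
23: 46931 = 23·2040 + 11
29: 46931 = 29·1618 + 9
31: 46931 = 31·1513 + 28
37: 46931 = 37·1268 + 15
41: 46931 = 41·1144 + 27
43: 46931 = 43·1091 + 18
47: 46931 = 47·998 + 25
53: 46931 = 53·885 + 26
59: 46931 = 59·795 + 26
61: 46931 = 61·769 + 22
67: 46931 = 67·700 + 31
71: 46931 = 71·661

71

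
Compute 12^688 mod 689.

12^1 ≡ 12 (mod 689)
12^2 ≡ 12^2 = 144 ≡ 144 (mod 689)
12^4 ≡ 144^2 = 20736 ≡ 66 (mod 689)
12^8 ≡ 66^2 = 4356 ≡ 222 (mod 689)
12^16 ≡ 222^2 = 49284 ≡ 365 (mod 689)
12^32 ≡ 365^2 = 133225 ≡ 248 (mod 689)
12^64 ≡ 248^2 = 61504 ≡ 183 (mod 689)
12^128 ≡ 183^2 = 33489 ≡ 417 (mod 689)
12^256 ≡ 417^2 = 173889 ≡ 261 (mod 689)
12^512 ≡ 261^2 = 68121 ≡ 599 (mod 689)
688 = 512 + 128 + 32 + 16 in binary powers of 2.
So 12^688 ≡ 599 · 417 · 248 · 365 ≡ 183 (mod 689).
Since 183 ≠ 1, base 12 is a Fermat witness: 689 is composite.

183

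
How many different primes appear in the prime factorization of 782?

782 = 2 · 391
391 = 17 · 23
782 = 2 · 17 · 23, which has 3 distinct prime factors.

3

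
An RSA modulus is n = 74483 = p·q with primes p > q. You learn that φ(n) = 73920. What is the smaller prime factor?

211

φ(n) = (p−1)(q−1) = n − (p+q) + 1, so p + q = 74483 − 73920 + 1 = 564.
p and q are the roots of t² − 564t + 74483 = 0.
Discriminant: 564² − 4·74483 = 318096 − 297932 = 20164; √20164 = 142.
q = (564 − 142)/2 = 211, p = (564 + 142)/2 = 353.
Check: 211 · 353 = 74483.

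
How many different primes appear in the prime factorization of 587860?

6

587860 = 2^2 · 146965
146965 = 5 · 29393
29393 = 7 · 4199
4199 = 13 · 323
323 = 17 · 19
587860 = 2^2 · 5 · 7 · 13 · 17 · 19, which has 6 distinct prime factors.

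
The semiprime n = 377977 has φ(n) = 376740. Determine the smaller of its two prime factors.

φ(n) = (p−1)(q−1) = n − (p+q) + 1, so p + q = 377977 − 376740 + 1 = 1238.
p and q are the roots of t² − 1238t + 377977 = 0.
Discriminant: 1238² − 4·377977 = 1532644 − 1511908 = 20736; √20736 = 144.
q = (1238 − 144)/2 = 547, p = (1238 + 144)/2 = 691.
Check: 547 · 691 = 377977.

547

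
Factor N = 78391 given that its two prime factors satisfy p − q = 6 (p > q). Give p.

Since p = q + 6, we have 78391 = q(q + 6), so q² + 6q − 78391 = 0.
Discriminant: 6² + 4·78391 = 36 + 313564 = 313600; √313600 = 560.
q = (−6 + 560)/2 = 277, and p = q + 6 = 283.
Check: 277 · 283 = 78391.

283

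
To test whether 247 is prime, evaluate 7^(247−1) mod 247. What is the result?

77

7^1 ≡ 7 (mod 247)
7^2 ≡ 7^2 = 49 ≡ 49 (mod 247)
7^4 ≡ 49^2 = 2401 ≡ 178 (mod 247)
7^8 ≡ 178^2 = 31684 ≡ 68 (mod 247)
7^16 ≡ 68^2 = 4624 ≡ 178 (mod 247)
7^32 ≡ 178^2 = 31684 ≡ 68 (mod 247)
7^64 ≡ 68^2 = 4624 ≡ 178 (mod 247)
7^128 ≡ 178^2 = 31684 ≡ 68 (mod 247)
246 = 128 + 64 + 32 + 16 + 4 + 2 in binary powers of 2.
So 7^246 ≡ 68 · 178 · 68 · 178 · 178 · 49 ≡ 77 (mod 247).
Since 77 ≠ 1, base 7 is a Fermat witness: 247 is composite.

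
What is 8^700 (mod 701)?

1

8^1 ≡ 8 (mod 701)
8^2 ≡ 8^2 = 64 ≡ 64 (mod 701)
8^4 ≡ 64^2 = 4096 ≡ 591 (mod 701)
8^8 ≡ 591^2 = 349281 ≡ 183 (mod 701)
8^16 ≡ 183^2 = 33489 ≡ 542 (mod 701)
8^32 ≡ 542^2 = 293764 ≡ 45 (mod 701)
8^64 ≡ 45^2 = 2025 ≡ 623 (mod 701)
8^128 ≡ 623^2 = 388129 ≡ 476 (mod 701)
8^256 ≡ 476^2 = 226576 ≡ 153 (mod 701)
8^512 ≡ 153^2 = 23409 ≡ 276 (mod 701)
700 = 512 + 128 + 32 + 16 + 8 + 4 in binary powers of 2.
So 8^700 ≡ 276 · 476 · 45 · 542 · 183 · 591 ≡ 1 (mod 701).
Since the result is 1, base 8 gives no evidence that 701 is composite.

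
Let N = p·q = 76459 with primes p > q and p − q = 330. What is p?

Since p = q + 330, we have 76459 = q(q + 330), so q² + 330q − 76459 = 0.
Discriminant: 330² + 4·76459 = 108900 + 305836 = 414736; √414736 = 644.
q = (−330 + 644)/2 = 157, and p = q + 330 = 487.
Check: 157 · 487 = 76459.

487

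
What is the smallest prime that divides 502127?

502127 is odd.
Digit sum 17, not divisible by 3.
Ends in 7: not divisible by 5.
7: 502127 = 7·71732 + 3
11: 502127 = 11·45647 + 10
13: 502127 = 13·38625 + 2
17: 502127 = 17·29536 + 15
19: 502127 = 19·26427 + 14
23: 502127 = 23·21831 + 14
29: 502127 = 29·17314 + 21
31: 502127 = 31·16197 + 20
37: 502127 = 37·13571

37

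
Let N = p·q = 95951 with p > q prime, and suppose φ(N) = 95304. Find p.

φ(n) = (p−1)(q−1) = n − (p+q) + 1, so p + q = 95951 − 95304 + 1 = 648.
p and q are the roots of t² − 648t + 95951 = 0.
Discriminant: 648² − 4·95951 = 419904 − 383804 = 36100; √36100 = 190.
q = (648 − 190)/2 = 229, p = (648 + 190)/2 = 419.
Check: 229 · 419 = 95951.

419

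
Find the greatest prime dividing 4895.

89

4895 = 5 · 979
979 = 11 · 89
89 is prime.
So 4895 = 5 · 11 · 89; the largest prime factor is 89.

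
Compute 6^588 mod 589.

311

6^1 ≡ 6 (mod 589)
6^2 ≡ 6^2 = 36 ≡ 36 (mod 589)
6^4 ≡ 36^2 = 1296 ≡ 118 (mod 589)
6^8 ≡ 118^2 = 13924 ≡ 377 (mod 589)
6^16 ≡ 377^2 = 142129 ≡ 180 (mod 589)
6^32 ≡ 180^2 = 32400 ≡ 5 (mod 589)
6^64 ≡ 5^2 = 25 ≡ 25 (mod 589)
6^128 ≡ 25^2 = 625 ≡ 36 (mod 589)
6^256 ≡ 36^2 = 1296 ≡ 118 (mod 589)
6^512 ≡ 118^2 = 13924 ≡ 377 (mod 589)
588 = 512 + 64 + 8 + 4 in binary powers of 2.
So 6^588 ≡ 377 · 25 · 377 · 118 ≡ 311 (mod 589).
Since 311 ≠ 1, base 6 is a Fermat witness: 589 is composite.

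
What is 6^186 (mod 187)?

6^1 ≡ 6 (mod 187)
6^2 ≡ 6^2 = 36 ≡ 36 (mod 187)
6^4 ≡ 36^2 = 1296 ≡ 174 (mod 187)
6^8 ≡ 174^2 = 30276 ≡ 169 (mod 187)
6^16 ≡ 169^2 = 28561 ≡ 137 (mod 187)
6^32 ≡ 137^2 = 18769 ≡ 69 (mod 187)
6^64 ≡ 69^2 = 4761 ≡ 86 (mod 187)
6^128 ≡ 86^2 = 7396 ≡ 103 (mod 187)
186 = 128 + 32 + 16 + 8 + 2 in binary powers of 2.
So 6^186 ≡ 103 · 69 · 137 · 169 · 36 ≡ 49 (mod 187).
Since 49 ≠ 1, base 6 is a Fermat witness: 187 is composite.

49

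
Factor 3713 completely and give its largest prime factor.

79

3713 = 47 · 79
79 is prime.
So 3713 = 47 · 79; the largest prime factor is 79.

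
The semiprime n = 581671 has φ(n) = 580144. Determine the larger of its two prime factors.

809

φ(n) = (p−1)(q−1) = n − (p+q) + 1, so p + q = 581671 − 580144 + 1 = 1528.
p and q are the roots of t² − 1528t + 581671 = 0.
Discriminant: 1528² − 4·581671 = 2334784 − 2326684 = 8100; √8100 = 90.
q = (1528 − 90)/2 = 719, p = (1528 + 90)/2 = 809.
Check: 719 · 809 = 581671.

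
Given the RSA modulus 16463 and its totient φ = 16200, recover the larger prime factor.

163

φ(n) = (p−1)(q−1) = n − (p+q) + 1, so p + q = 16463 − 16200 + 1 = 264.
p and q are the roots of t² − 264t + 16463 = 0.
Discriminant: 264² − 4·16463 = 69696 − 65852 = 3844; √3844 = 62.
q = (264 − 62)/2 = 101, p = (264 + 62)/2 = 163.
Check: 101 · 163 = 16463.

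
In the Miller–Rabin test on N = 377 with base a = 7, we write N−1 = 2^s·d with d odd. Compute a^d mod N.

377 − 1 = 376 = 2^3 · 47, so d = 47.
7^1 ≡ 7 (mod 377)
7^2 ≡ 7^2 = 49 ≡ 49 (mod 377)
7^4 ≡ 49^2 = 2401 ≡ 139 (mod 377)
7^8 ≡ 139^2 = 19321 ≡ 94 (mod 377)
7^16 ≡ 94^2 = 8836 ≡ 165 (mod 377)
7^32 ≡ 165^2 = 27225 ≡ 81 (mod 377)
47 = 32 + 8 + 4 + 2 + 1 in binary powers of 2.
So 7^47 ≡ 81 · 94 · 139 · 49 · 7 ≡ 132 (mod 377).
Squaring chain: 132 → 82 → 315; never reaches −1, so base 7 is a Miller–Rabin witness that 377 is composite.

132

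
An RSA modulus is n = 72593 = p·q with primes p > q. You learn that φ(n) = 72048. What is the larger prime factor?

317

φ(n) = (p−1)(q−1) = n − (p+q) + 1, so p + q = 72593 − 72048 + 1 = 546.
p and q are the roots of t² − 546t + 72593 = 0.
Discriminant: 546² − 4·72593 = 298116 − 290372 = 7744; √7744 = 88.
q = (546 − 88)/2 = 229, p = (546 + 88)/2 = 317.
Check: 229 · 317 = 72593.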